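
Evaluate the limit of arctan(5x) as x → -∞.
Evaluate the dominant behaviour as x → -∞; each term tends to a finite value or vanishes.
Limit = -π/2.

Final answer: -π/2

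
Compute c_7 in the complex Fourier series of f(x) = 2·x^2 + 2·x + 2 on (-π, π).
Compute the real Fourier coefficients first: a_7 = -8/49, b_7 = 4/7.
Then c_7 = (a_7 − i·b_7)/2 = -4/49 - 2·i/7.

Final answer: -4/49 - 2·i/7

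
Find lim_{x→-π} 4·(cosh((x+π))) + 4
Direct substitution at x = -π gives 8.

Final answer: 8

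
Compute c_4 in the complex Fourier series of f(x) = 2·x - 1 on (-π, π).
Compute the real Fourier coefficients first: a_4 = 0, b_4 = -1.
Then c_4 = (a_4 − i·b_4)/2 = i/2.

Final answer: i/2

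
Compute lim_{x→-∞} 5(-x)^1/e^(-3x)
This is an ∞/∞ indeterminate form as x → -∞.
Compare growth rates of the dominant terms (exponentials ≫ polynomials ≫ logarithms), or apply L'Hôpital's rule; the quotient → 0.
Limit = 0.

Final answer: 0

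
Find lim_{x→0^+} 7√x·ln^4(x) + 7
The product is a 0·∞ indeterminate form at x → 0⁺.
Rewrite the product as 7·ln^4(x) / x^(-1/2) and apply L'Hôpital, or use the standard hierarchy x^(-1/2) ≫ |ln x|^4 as x → 0⁺.
The indeterminate product → 0, so the limit = 7.

Final answer: 7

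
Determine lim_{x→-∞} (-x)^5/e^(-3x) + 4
The quotient is an ∞/∞ indeterminate form as x → -∞.
Compare growth rates of the dominant terms (exponentials ≫ polynomials ≫ logarithms), or apply L'Hôpital's rule; the quotient → 0.
Adding the constant: 0 + 4 = 4. Limit = 4.

Final answer: 4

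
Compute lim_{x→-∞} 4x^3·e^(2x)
This is a 0·∞ indeterminate form at x → -∞.
Rewrite the product as 4x^3 / e^(-2x) (an ∞/∞ form) and apply L'Hôpital, or use the standard hierarchy e^(2|x|) ≫ |x^3| as x → -∞.
The indeterminate product → 0, so the limit = 0.

Final answer: 0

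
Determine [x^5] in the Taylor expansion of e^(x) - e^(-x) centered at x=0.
Expand to order 5: e^(x) - e^(-x) = x^5/60 + x^3/3 + 2·x + O(x^6).
The coefficient of x^5 is 1/60.

Final answer: 1/60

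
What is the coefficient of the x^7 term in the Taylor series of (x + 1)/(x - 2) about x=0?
Expand to order 7: (x + 1)/(x - 2) = -3·x^7/256 - 3·x^6/128 - 3·x^5/64 - 3·x^4/32 - 3·x^3/16 - 3·x^2/8 - 3·x/4 - 1/2 + O(x^8).
The coefficient of x^7 is -3/256.

Final answer: -3/256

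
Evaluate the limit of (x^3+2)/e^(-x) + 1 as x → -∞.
The quotient is an ∞/∞ indeterminate form as x → -∞.
Compare growth rates of the dominant terms (exponentials ≫ polynomials ≫ logarithms), or apply L'Hôpital's rule; the quotient → 0.
Adding the constant: 0 + 1 = 1. Limit = 1.

Final answer: 1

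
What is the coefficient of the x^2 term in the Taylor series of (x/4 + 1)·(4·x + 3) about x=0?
Expand to order 2: (x/4 + 1)·(4·x + 3) = x^2 + 19·x/4 + 3 + O(x^3).
The coefficient of x^2 is 1.

Final answer: 1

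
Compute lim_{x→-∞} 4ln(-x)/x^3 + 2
The quotient is an ∞/∞ indeterminate form as x → -∞.
Compare growth rates of the dominant terms (exponentials ≫ polynomials ≫ logarithms), or apply L'Hôpital's rule; the quotient → 0.
Adding the constant: 0 + 2 = 2. Limit = 2.

Final answer: 2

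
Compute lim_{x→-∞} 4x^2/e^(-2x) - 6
The quotient is an ∞/∞ indeterminate form as x → -∞.
Compare growth rates of the dominant terms (exponentials ≫ polynomials ≫ logarithms), or apply L'Hôpital's rule; the quotient → 0.
Adding the constant: 0 - 6 = -6. Limit = -6.

Final answer: -6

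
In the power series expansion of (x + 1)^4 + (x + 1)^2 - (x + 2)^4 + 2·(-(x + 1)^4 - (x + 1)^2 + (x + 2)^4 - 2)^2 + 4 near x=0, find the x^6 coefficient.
Expand to order 6: (x + 1)^4 + (x + 1)^2 - (x + 2)^4 + 2·(-(x + 1)^4 - (x + 1)^2 + (x + 2)^4 - 2)^2 + 4 = 32·x^6 + 272·x^5 + 994·x^4 + 1956·x^3 + 2151·x^2 + 1222·x + 278 + O(x^7).
The coefficient of x^6 is 32.

Final answer: 32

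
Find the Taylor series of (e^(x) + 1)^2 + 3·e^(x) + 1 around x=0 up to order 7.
19·x^7/720 + 23·x^6/240 + 37·x^5/120 + 7·x^4/8 + 13·x^3/6 + 9·x^2/2 + 7·x + 8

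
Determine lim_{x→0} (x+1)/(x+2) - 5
Direct substitution at x = 0 gives -9/2.

Final answer: -9/2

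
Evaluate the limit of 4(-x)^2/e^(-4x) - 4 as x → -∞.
The quotient is an ∞/∞ indeterminate form as x → -∞.
Compare growth rates of the dominant terms (exponentials ≫ polynomials ≫ logarithms), or apply L'Hôpital's rule; the quotient → 0.
Adding the constant: 0 - 4 = -4. Limit = -4.

Final answer: -4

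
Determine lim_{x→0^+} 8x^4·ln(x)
This is a 0·∞ indeterminate form at x → 0⁺.
Rewrite the product as 8·ln(x) / x^(-4) and apply L'Hôpital, or use the standard hierarchy x^(-4) ≫ |ln x| as x → 0⁺.
The indeterminate product → 0, so the limit = 0.

Final answer: 0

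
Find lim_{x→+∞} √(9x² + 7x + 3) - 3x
As x → +∞: multiply by the conjugate to get (7x+3)/(√(9x²+7x+3)+3x); the denominator ~ 6x, so the limit is 7/6.
Limit = 7/6.

Final answer: 7/6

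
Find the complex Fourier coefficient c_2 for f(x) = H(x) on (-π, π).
Compute the real Fourier coefficients first: a_2 = 0, b_2 = 0.
Then c_2 = (a_2 − i·b_2)/2 = 0.

Final answer: 0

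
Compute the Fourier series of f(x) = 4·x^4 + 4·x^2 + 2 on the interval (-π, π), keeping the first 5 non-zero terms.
(176 - 32·π^2)·cos(x) + (-8 + 8·π^2)·cos(2·x) + (16/27 - 32·π^2/9)·cos(3·x) + (1/4 + 2·π^2)·cos(4·x) + 2 + 4·π^2/3 + 4·π^4/5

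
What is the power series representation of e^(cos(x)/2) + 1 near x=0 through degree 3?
-x^2·e^(1/2)/4 + 1 + e^(1/2)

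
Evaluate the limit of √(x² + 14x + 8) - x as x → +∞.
This is an ∞ − ∞ indeterminate form.
Multiply and divide by the conjugate √(x²+14x + 8) + x; the x² terms cancel, leaving (14x + 8)/(√(x²+14x + 8)+x) → 14/2 = 7.
Limit = 7.

Final answer: 7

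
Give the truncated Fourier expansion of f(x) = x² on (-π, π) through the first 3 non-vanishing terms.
-4·cos(x) + cos(2·x) + π^2/3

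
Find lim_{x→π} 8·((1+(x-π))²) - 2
Direct substitution at x = π gives 6.

Final answer: 6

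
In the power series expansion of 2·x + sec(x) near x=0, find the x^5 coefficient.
Expand to order 5: 2·x + sec(x) = 5·x^4/24 + x^2/2 + 2·x + 1 + O(x^6).
The coefficient of x^5 is 0.

Final answer: 0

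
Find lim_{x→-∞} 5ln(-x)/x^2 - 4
The quotient is an ∞/∞ indeterminate form as x → -∞.
Compare growth rates of the dominant terms (exponentials ≫ polynomials ≫ logarithms), or apply L'Hôpital's rule; the quotient → 0.
Adding the constant: 0 - 4 = -4. Limit = -4.

Final answer: -4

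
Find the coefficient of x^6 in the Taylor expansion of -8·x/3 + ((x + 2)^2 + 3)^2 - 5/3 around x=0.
Expand to order 6: -8·x/3 + ((x + 2)^2 + 3)^2 - 5/3 = x^4 + 8·x^3 + 30·x^2 + 160·x/3 + 142/3 + O(x^7).
The coefficient of x^6 is 0.

Final answer: 0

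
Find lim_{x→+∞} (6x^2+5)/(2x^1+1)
This is an ∞/∞ indeterminate form as x → +∞.
Divide numerator and denominator by x^2 and let the lower-order terms vanish; the numerator's degree 2 exceeds the denominator's degree 1, so the quotient diverges.
Limit = ∞.

Final answer: ∞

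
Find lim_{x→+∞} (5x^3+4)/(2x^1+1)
This is an ∞/∞ indeterminate form as x → +∞.
Divide numerator and denominator by x^3 and let the lower-order terms vanish; the numerator's degree 3 exceeds the denominator's degree 1, so the quotient diverges.
Limit = ∞.

Final answer: ∞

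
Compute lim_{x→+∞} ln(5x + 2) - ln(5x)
This is an ∞ − ∞ indeterminate form.
Combine the logarithms: ln(5x+2) − ln(5x) = ln((5x+2)/(5x)) = ln(1 + 2/(5x)) → ln(1) = 0.
Limit = 0.

Final answer: 0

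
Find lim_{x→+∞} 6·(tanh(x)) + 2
Evaluate the dominant behaviour as x → +∞; each term tends to a finite value or vanishes.
Limit = 8.

Final answer: 8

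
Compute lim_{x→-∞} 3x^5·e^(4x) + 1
The product is a 0·∞ indeterminate form at x → -∞.
Rewrite the product as 3x^5 / e^(-4x) (an ∞/∞ form) and apply L'Hôpital, or use the standard hierarchy e^(4|x|) ≫ |x^5| as x → -∞.
The indeterminate product → 0, so the limit = 1.

Final answer: 1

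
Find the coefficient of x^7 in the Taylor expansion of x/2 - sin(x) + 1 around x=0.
Expand to order 7: x/2 - sin(x) + 1 = x^7/5040 - x^5/120 + x^3/6 - x/2 + 1 + O(x^8).
The coefficient of x^7 is 1/5040.

Final answer: 1/5040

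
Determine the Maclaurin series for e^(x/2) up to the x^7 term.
x^7/645120 + x^6/46080 + x^5/3840 + x^4/384 + x^3/48 + x^2/8 + x/2 + 1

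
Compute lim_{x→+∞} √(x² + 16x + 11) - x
This is an ∞ − ∞ indeterminate form.
Multiply and divide by the conjugate √(x²+16x + 11) + x; the x² terms cancel, leaving (16x + 11)/(√(x²+16x + 11)+x) → 16/2 = 8.
Limit = 8.

Final answer: 8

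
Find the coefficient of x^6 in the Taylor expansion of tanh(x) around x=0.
Expand to order 6: tanh(x) = 2·x^5/15 - x^3/3 + x + O(x^7).
The coefficient of x^6 is 0.

Final answer: 0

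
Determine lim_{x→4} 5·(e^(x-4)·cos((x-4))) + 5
Direct substitution at x = 4 gives 10.

Final answer: 10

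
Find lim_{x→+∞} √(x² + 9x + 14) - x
This is an ∞ − ∞ indeterminate form.
Multiply and divide by the conjugate √(x²+9x + 14) + x; the x² terms cancel, leaving (9x + 14)/(√(x²+9x + 14)+x) → 9/2.
Limit = 9/2.

Final answer: 9/2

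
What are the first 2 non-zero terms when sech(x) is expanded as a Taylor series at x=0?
1 - x^2/2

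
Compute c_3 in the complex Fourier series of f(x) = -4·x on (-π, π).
Compute the real Fourier coefficients first: a_3 = 0, b_3 = -8/3.
Then c_3 = (a_3 − i·b_3)/2 = 4·i/3.

Final answer: 4·i/3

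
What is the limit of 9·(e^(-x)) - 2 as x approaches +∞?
Evaluate the dominant behaviour as x → +∞; each term tends to a finite value or vanishes.
Limit = -2.

Final answer: -2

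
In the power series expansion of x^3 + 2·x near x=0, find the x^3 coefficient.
Expand to order 3: x^3 + 2·x = x^3 + 2·x + O(x^4).
The coefficient of x^3 is 1.

Final answer: 1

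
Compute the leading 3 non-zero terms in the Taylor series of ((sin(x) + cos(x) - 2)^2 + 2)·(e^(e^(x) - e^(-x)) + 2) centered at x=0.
3·x^3 + 8·x^2 + 9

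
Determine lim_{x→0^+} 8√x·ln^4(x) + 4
The product is a 0·∞ indeterminate form at x → 0⁺.
Rewrite the product as 8·ln^4(x) / x^(-1/2) and apply L'Hôpital, or use the standard hierarchy x^(-1/2) ≫ |ln x|^4 as x → 0⁺.
The indeterminate product → 0, so the limit = 4.

Final answer: 4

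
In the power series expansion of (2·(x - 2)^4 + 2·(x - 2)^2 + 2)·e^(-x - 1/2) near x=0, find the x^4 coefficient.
Expand to order 4: (2·(x - 2)^4 + 2·(x - 2)^2 + 2)·e^(-x - 1/2) = 227·x^4·e^(-1/2)/4 - 109·x^3·e^(-1/2) + 143·x^2·e^(-1/2) - 114·x·e^(-1/2) + 42·e^(-1/2) + O(x^5).
The coefficient of x^4 is 227·e^(-1/2)/4.

Final answer: 227·e^(-1/2)/4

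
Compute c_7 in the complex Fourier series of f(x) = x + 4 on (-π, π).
Compute the real Fourier coefficients first: a_7 = 0, b_7 = 2/7.
Then c_7 = (a_7 − i·b_7)/2 = -i/7.

Final answer: -i/7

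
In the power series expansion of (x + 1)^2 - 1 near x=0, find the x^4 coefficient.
Expand to order 4: (x + 1)^2 - 1 = x^2 + 2·x + O(x^5).
The coefficient of x^4 is 0.

Final answer: 0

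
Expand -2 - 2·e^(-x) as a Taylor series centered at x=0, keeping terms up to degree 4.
-x^4/12 + x^3/3 - x^2 + 2·x - 4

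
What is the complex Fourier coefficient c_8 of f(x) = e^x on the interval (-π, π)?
Compute the real Fourier coefficients first: a_8 = (-1 + e^(2·π))·e^(-π)/(65·π), b_8 = (8 - 8·e^(2·π))·e^(-π)/(65·π).
Then c_8 = (a_8 − i·b_8)/2 = -e^(-π)/(130·π) + e^(π)/(130·π) - 4·i·e^(-π)/(65·π) + 4·i·e^(π)/(65·π).

Final answer: -e^(-π)/(130·π) + e^(π)/(130·π) - 4·i·e^(-π)/(65·π) + 4·i·e^(π)/(65·π)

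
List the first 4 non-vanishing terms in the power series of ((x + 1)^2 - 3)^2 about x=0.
x^4 + 4·x^3 - 8·x + 4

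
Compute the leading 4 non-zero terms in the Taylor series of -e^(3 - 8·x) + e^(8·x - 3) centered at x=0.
x^3·(256·e^(-3)/3 + 256·e^(3)/3) + x^2·(-32·e^(3) + 32·e^(-3)) + x·(8·e^(-3) + 8·e^(3)) - e^(3) + e^(-3)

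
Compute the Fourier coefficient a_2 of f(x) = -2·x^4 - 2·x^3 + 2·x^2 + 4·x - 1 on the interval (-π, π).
a_2 = (1/π) ∫_{-π}^{π} f(x)·cos(2x) dx.
Evaluate the integral (use parity and integration by parts as needed): a_2 = 8 - 4·π^2.

Final answer: 8 - 4·π^2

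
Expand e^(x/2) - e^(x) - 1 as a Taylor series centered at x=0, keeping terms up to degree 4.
-5·x^4/128 - 7·x^3/48 - 3·x^2/8 - x/2 - 1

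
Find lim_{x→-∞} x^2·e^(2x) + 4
The product is a 0·∞ indeterminate form at x → -∞.
Rewrite the product as x^2 / e^(-2x) (an ∞/∞ form) and apply L'Hôpital, or use the standard hierarchy e^(2|x|) ≫ |x^2| as x → -∞.
The indeterminate product → 0, so the limit = 4.

Final answer: 4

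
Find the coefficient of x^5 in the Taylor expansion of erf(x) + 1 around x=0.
Expand to order 5: erf(x) + 1 = x^5/(5·√(π)) - 2·x^3/(3·√(π)) + 2·x/√(π) + 1 + O(x^6).
The coefficient of x^5 is 1/(5·√(π)).

Final answer: 1/(5·√(π))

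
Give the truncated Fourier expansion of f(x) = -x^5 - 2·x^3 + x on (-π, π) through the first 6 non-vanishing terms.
(-214 - 2·π^4 + 36·π^2)·sin(x) + (-3·π^2 + 7/2 + π^4)·sin(2·x) + (-2·π^4/3 + 46/81 + 4·π^2/27)·sin(3·x) + (-41/64 + 3·π^2/8 + π^4/2)·sin(4·x) + (-2·π^4/5 - 12·π^2/25 + 322/625)·sin(5·x) + (-67/162 + 13·π^2/27 + π^4/3)·sin(6·x)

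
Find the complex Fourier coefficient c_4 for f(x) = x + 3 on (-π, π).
Compute the real Fourier coefficients first: a_4 = 0, b_4 = -1/2.
Then c_4 = (a_4 − i·b_4)/2 = i/4.

Final answer: i/4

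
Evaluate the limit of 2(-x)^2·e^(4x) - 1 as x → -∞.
The product is a 0·∞ indeterminate form at x → -∞.
Rewrite the product as 2(-x)^2 / e^(-4x) (an ∞/∞ form) and apply L'Hôpital, or use the standard hierarchy e^(4|x|) ≫ |(-x)^2| as x → -∞.
The indeterminate product → 0, so the limit = -1.

Final answer: -1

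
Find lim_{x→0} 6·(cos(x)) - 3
Direct substitution at x = 0 gives 3.

Final answer: 3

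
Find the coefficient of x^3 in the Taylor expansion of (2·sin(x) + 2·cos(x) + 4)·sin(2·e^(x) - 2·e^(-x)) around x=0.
Expand to order 3: (2·sin(x) + 2·cos(x) + 4)·sin(2·e^(x) - 2·e^(-x)) = -64·x^3 + 8·x^2 + 24·x + O(x^4).
The coefficient of x^3 is -64.

Final answer: -64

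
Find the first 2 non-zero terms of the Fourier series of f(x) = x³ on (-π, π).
(-12 + 2·π^2)·sin(x) + (3/2 - π^2)·sin(2·x)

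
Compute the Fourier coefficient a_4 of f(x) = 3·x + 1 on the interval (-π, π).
a_4 = (1/π) ∫_{-π}^{π} f(x)·cos(4x) dx.
Evaluate the integral (use parity and integration by parts as needed): a_4 = 0.

Final answer: 0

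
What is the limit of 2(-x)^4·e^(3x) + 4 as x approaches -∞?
The product is a 0·∞ indeterminate form at x → -∞.
Rewrite the product as 2(-x)^4 / e^(-3x) (an ∞/∞ form) and apply L'Hôpital, or use the standard hierarchy e^(3|x|) ≫ |(-x)^4| as x → -∞.
The indeterminate product → 0, so the limit = 4.

Final answer: 4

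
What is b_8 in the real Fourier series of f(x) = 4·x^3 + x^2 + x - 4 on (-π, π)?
b_8 = (1/π) ∫_{-π}^{π} f(x)·sin(8x) dx.
Evaluate the integral (use parity and integration by parts as needed): b_8 = -π^2 - 5/32.

Final answer: -π^2 - 5/32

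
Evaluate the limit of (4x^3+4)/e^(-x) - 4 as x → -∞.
The quotient is an ∞/∞ indeterminate form as x → -∞.
Compare growth rates of the dominant terms (exponentials ≫ polynomials ≫ logarithms), or apply L'Hôpital's rule; the quotient → 0.
Adding the constant: 0 - 4 = -4. Limit = -4.

Final answer: -4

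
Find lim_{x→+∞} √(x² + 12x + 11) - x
This is an ∞ − ∞ indeterminate form.
Multiply and divide by the conjugate √(x²+12x + 11) + x; the x² terms cancel, leaving (12x + 11)/(√(x²+12x + 11)+x) → 12/2 = 6.
Limit = 6.

Final answer: 6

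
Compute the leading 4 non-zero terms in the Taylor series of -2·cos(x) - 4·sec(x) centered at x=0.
-121·x^6/360 - 11·x^4/12 - x^2 - 6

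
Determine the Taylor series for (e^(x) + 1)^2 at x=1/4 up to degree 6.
1 + e^(1/2) + 2·e^(1/4) + (2·e^(1/4) + 2·e^(1/2))·(x - 1/4) + (e^(1/4) + 2·e^(5/4) + 5·e^(1/2) + 7·e + 9·e^(3/4))·(x - 1/4)^2/(1 + e^(3/4) + 3·e^(1/4) + 3·e^(1/2)) + (e^(1/4) + 7·e^(1/2) + 4·e^(5/4) + 15·e^(3/4) + 13·e)·(x - 1/4)^3/(3 + 3·e^(3/4) + 9·e^(1/4) + 9·e^(1/2)) + (e^(1/4) + 11·e^(1/2) + 8·e^(5/4) + 27·e^(3/4) + 25·e)·(x - 1/4)^4/(12 + 12·e^(3/4) + 36·e^(1/4) + 36·e^(1/2)) + (e^(1/4) + 19·e^(1/2) + 16·e^(5/4) + 51·e^(3/4) + 49·e)·(x - 1/4)^5/(60 + 60·e^(3/4) + 180·e^(1/4) + 180·e^(1/2)) + (e^(1/4) + 35·e^(1/2) + 32·e^(5/4) + 99·e^(3/4) + 97·e)·(x - 1/4)^6/(360 + 360·e^(3/4) + 1080·e^(1/4) + 1080·e^(1/2))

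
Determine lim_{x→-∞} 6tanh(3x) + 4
Evaluate the dominant behaviour as x → -∞; each term tends to a finite value or vanishes.
Limit = -2.

Final answer: -2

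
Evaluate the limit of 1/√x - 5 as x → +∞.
Evaluate the dominant behaviour as x → +∞; each term tends to a finite value or vanishes.
Limit = -5.

Final answer: -5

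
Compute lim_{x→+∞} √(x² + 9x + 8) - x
This is an ∞ − ∞ indeterminate form.
Multiply and divide by the conjugate √(x²+9x + 8) + x; the x² terms cancel, leaving (9x + 8)/(√(x²+9x + 8)+x) → 9/2.
Limit = 9/2.

Final answer: 9/2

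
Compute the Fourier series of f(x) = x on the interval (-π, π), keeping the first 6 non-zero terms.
2·sin(x) - sin(2·x) + 2·sin(3·x)/3 - sin(4·x)/2 + 2·sin(5·x)/5 - sin(6·x)/3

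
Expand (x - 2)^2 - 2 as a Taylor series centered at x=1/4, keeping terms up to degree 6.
17/16 - 7·(x - 1/4)/2 + (x - 1/4)^2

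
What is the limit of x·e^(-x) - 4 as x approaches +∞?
Evaluate the dominant behaviour as x → +∞; each term tends to a finite value or vanishes.
Limit = -4.

Final answer: -4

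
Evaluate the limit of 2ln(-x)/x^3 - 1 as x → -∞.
The quotient is an ∞/∞ indeterminate form as x → -∞.
Compare growth rates of the dominant terms (exponentials ≫ polynomials ≫ logarithms), or apply L'Hôpital's rule; the quotient → 0.
Adding the constant: 0 - 1 = -1. Limit = -1.

Final answer: -1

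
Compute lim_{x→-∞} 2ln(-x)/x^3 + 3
The quotient is an ∞/∞ indeterminate form as x → -∞.
Compare growth rates of the dominant terms (exponentials ≫ polynomials ≫ logarithms), or apply L'Hôpital's rule; the quotient → 0.
Adding the constant: 0 + 3 = 3. Limit = 3.

Final answer: 3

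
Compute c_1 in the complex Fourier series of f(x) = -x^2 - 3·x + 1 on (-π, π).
Compute the real Fourier coefficients first: a_1 = 4, b_1 = -6.
Then c_1 = (a_1 − i·b_1)/2 = 2 + 3·i.

Final answer: 2 + 3·i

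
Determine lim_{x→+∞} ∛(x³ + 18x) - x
This is an ∞ − ∞ indeterminate form.
Multiply by (A² + AB + B²)/(A² + AB + B²) where A = ∛(x³+18x), B = x to use A³ − B³ = (A−B)(A²+AB+B²); the x³ terms cancel, leaving (18x)/(A²+AB+B²) with denominator ~ 3x², so the limit is 0.
Limit = 0.

Final answer: 0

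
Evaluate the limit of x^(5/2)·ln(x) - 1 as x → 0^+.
The product is a 0·∞ indeterminate form at x → 0⁺.
Rewrite the product as ln(x) / x^(-5/2) and apply L'Hôpital, or use the standard hierarchy x^(-5/2) ≫ |ln x| as x → 0⁺.
The indeterminate product → 0, so the limit = -1.

Final answer: -1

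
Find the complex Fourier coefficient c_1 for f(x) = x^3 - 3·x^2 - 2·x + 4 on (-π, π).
Compute the real Fourier coefficients first: a_1 = 12, b_1 = -16 + 2·π^2.
Then c_1 = (a_1 − i·b_1)/2 = 6 - i·π^2 + 8·i.

Final answer: 6 - i·π^2 + 8·i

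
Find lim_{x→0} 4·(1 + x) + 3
Direct substitution at x = 0 gives 7.

Final answer: 7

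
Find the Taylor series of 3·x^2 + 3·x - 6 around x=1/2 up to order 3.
-15/4 + 6·(x - 1/2) + 3·(x - 1/2)^2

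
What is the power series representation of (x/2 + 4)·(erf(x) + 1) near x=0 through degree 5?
4·x^5/(5·√(π)) - x^4/(3·√(π)) - 8·x^3/(3·√(π)) + x^2/√(π) + x·(1/2 + 8/√(π)) + 4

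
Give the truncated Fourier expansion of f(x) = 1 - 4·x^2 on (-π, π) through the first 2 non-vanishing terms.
16·cos(x) - 4·π^2/3 + 1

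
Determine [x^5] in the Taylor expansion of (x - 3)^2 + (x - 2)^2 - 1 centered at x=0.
Expand to order 5: (x - 3)^2 + (x - 2)^2 - 1 = 2·x^2 - 10·x + 12 + O(x^6).
The coefficient of x^5 is 0.

Final answer: 0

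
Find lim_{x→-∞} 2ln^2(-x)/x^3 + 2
The quotient is an ∞/∞ indeterminate form as x → -∞.
Compare growth rates of the dominant terms (exponentials ≫ polynomials ≫ logarithms), or apply L'Hôpital's rule; the quotient → 0.
Adding the constant: 0 + 2 = 2. Limit = 2.

Final answer: 2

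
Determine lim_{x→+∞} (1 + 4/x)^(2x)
As x → +∞: write (1 + 4/x)^(2x) = ((1 + 4/x)^x)^2 → (e^4)^2 = e^8.
Limit = e^(8).

Final answer: e^(8)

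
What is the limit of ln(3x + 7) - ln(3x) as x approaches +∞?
This is an ∞ − ∞ indeterminate form.
Combine the logarithms: ln(3x+7) − ln(3x) = ln((3x+7)/(3x)) = ln(1 + 7/(3x)) → ln(1) = 0.
Limit = 0.

Final answer: 0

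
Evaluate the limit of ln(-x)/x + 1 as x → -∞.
The quotient is an ∞/∞ indeterminate form as x → -∞.
Compare growth rates of the dominant terms (exponentials ≫ polynomials ≫ logarithms), or apply L'Hôpital's rule; the quotient → 0.
Adding the constant: 0 + 1 = 1. Limit = 1.

Final answer: 1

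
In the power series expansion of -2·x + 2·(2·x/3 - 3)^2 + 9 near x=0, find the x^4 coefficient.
Expand to order 4: -2·x + 2·(2·x/3 - 3)^2 + 9 = 8·x^2/9 - 10·x + 27 + O(x^5).
The coefficient of x^4 is 0.

Final answer: 0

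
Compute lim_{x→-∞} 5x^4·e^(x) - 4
The product is a 0·∞ indeterminate form at x → -∞.
Rewrite the product as 5x^4 / e^(-x) (an ∞/∞ form) and apply L'Hôpital, or use the standard hierarchy e^(|x|) ≫ |x^4| as x → -∞.
The indeterminate product → 0, so the limit = -4.

Final answer: -4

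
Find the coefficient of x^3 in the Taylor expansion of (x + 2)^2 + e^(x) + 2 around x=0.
Expand to order 3: (x + 2)^2 + e^(x) + 2 = x^3/6 + 3·x^2/2 + 5·x + 7 + O(x^4).
The coefficient of x^3 is 1/6.

Final answer: 1/6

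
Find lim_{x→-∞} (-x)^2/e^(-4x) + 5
The quotient is an ∞/∞ indeterminate form as x → -∞.
Compare growth rates of the dominant terms (exponentials ≫ polynomials ≫ logarithms), or apply L'Hôpital's rule; the quotient → 0.
Adding the constant: 0 + 5 = 5. Limit = 5.

Final answer: 5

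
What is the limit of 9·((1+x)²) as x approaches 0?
Direct substitution at x = 0 gives 9.

Final answer: 9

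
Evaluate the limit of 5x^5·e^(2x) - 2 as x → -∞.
The product is a 0·∞ indeterminate form at x → -∞.
Rewrite the product as 5x^5 / e^(-2x) (an ∞/∞ form) and apply L'Hôpital, or use the standard hierarchy e^(2|x|) ≫ |x^5| as x → -∞.
The indeterminate product → 0, so the limit = -2.

Final answer: -2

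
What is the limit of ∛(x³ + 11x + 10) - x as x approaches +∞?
This is an ∞ − ∞ indeterminate form.
Multiply by (A² + AB + B²)/(A² + AB + B²) where A = ∛(x³+11x + 10), B = x to use A³ − B³ = (A−B)(A²+AB+B²); the x³ terms cancel, leaving (11x + 10)/(A²+AB+B²) with denominator ~ 3x², so the limit is 0.
Limit = 0.

Final answer: 0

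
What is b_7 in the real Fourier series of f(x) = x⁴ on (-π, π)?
b_7 = (1/π) ∫_{-π}^{π} f(x)·sin(7x) dx.
Evaluate the integral (use parity and integration by parts as needed): b_7 = 0.

Final answer: 0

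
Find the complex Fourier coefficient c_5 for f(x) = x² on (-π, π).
Compute the real Fourier coefficients first: a_5 = -4/25, b_5 = 0.
Then c_5 = (a_5 − i·b_5)/2 = -2/25.

Final answer: -2/25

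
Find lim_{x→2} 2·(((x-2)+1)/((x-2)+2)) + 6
Direct substitution at x = 2 gives 7.

Final answer: 7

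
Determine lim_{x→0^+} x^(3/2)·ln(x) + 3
The product is a 0·∞ indeterminate form at x → 0⁺.
Rewrite the product as ln(x) / x^(-3/2) and apply L'Hôpital, or use the standard hierarchy x^(-3/2) ≫ |ln x| as x → 0⁺.
The indeterminate product → 0, so the limit = 3.

Final answer: 3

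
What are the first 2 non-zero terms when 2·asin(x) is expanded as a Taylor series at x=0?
x^3/3 + 2·x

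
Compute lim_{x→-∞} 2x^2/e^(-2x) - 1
The quotient is an ∞/∞ indeterminate form as x → -∞.
Compare growth rates of the dominant terms (exponentials ≫ polynomials ≫ logarithms), or apply L'Hôpital's rule; the quotient → 0.
Adding the constant: 0 - 1 = -1. Limit = -1.

Final answer: -1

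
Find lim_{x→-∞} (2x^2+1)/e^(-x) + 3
The quotient is an ∞/∞ indeterminate form as x → -∞.
Compare growth rates of the dominant terms (exponentials ≫ polynomials ≫ logarithms), or apply L'Hôpital's rule; the quotient → 0.
Adding the constant: 0 + 3 = 3. Limit = 3.

Final answer: 3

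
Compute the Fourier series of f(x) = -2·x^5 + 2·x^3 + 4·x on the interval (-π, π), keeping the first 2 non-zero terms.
(-496 - 4·π^4 + 84·π^2)·sin(x) + (-12·π^2 + 14 + 2·π^4)·sin(2·x)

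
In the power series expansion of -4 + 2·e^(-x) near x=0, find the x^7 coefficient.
Expand to order 7: -4 + 2·e^(-x) = -x^7/2520 + x^6/360 - x^5/60 + x^4/12 - x^3/3 + x^2 - 2·x - 2 + O(x^8).
The coefficient of x^7 is -1/2520.

Final answer: -1/2520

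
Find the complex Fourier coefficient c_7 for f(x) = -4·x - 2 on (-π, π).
Compute the real Fourier coefficients first: a_7 = 0, b_7 = -8/7.
Then c_7 = (a_7 − i·b_7)/2 = 4·i/7.

Final answer: 4·i/7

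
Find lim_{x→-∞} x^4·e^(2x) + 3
The product is a 0·∞ indeterminate form at x → -∞.
Rewrite the product as x^4 / e^(-2x) (an ∞/∞ form) and apply L'Hôpital, or use the standard hierarchy e^(2|x|) ≫ |x^4| as x → -∞.
The indeterminate product → 0, so the limit = 3.

Final answer: 3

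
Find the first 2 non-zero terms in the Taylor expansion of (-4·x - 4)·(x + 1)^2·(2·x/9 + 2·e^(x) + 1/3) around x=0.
-332·x/9 - 28/3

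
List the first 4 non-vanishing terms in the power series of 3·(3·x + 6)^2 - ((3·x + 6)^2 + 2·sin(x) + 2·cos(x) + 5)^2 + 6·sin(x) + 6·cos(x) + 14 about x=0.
-1741·x^3/3 - 2108·x^2 - 3154·x - 1721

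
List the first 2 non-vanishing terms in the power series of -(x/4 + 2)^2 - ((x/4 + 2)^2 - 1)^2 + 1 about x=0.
-7·x - 12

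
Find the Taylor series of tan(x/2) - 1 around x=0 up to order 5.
x^5/240 + x^3/24 + x/2 - 1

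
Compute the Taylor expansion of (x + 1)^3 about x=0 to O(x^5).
x^3 + 3·x^2 + 3·x + 1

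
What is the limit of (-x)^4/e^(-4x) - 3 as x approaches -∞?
The quotient is an ∞/∞ indeterminate form as x → -∞.
Compare growth rates of the dominant terms (exponentials ≫ polynomials ≫ logarithms), or apply L'Hôpital's rule; the quotient → 0.
Adding the constant: 0 - 3 = -3. Limit = -3.

Final answer: -3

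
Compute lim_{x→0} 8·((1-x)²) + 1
Direct substitution at x = 0 gives 9.

Final answer: 9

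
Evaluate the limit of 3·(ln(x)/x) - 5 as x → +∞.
Evaluate the dominant behaviour as x → +∞; each term tends to a finite value or vanishes.
Limit = -5.

Final answer: -5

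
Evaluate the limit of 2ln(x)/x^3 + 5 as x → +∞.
The quotient is an ∞/∞ indeterminate form as x → +∞.
The polynomial denominator x^3 dominates the logarithmic numerator (any positive power of x ≫ ln(x) as x → ∞), so the quotient → 0.
Adding the constant: 0 + 5 = 5. Limit = 5.

Final answer: 5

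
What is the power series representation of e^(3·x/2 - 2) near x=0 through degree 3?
9·x^3·e^(-2)/16 + 9·x^2·e^(-2)/8 + 3·x·e^(-2)/2 + e^(-2)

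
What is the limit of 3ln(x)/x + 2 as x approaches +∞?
The quotient is an ∞/∞ indeterminate form as x → +∞.
The polynomial denominator x dominates the logarithmic numerator (any positive power of x ≫ ln(x) as x → ∞), so the quotient → 0.
Adding the constant: 0 + 2 = 2. Limit = 2.

Final answer: 2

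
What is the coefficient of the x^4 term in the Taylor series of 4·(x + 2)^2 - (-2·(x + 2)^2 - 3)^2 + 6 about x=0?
Expand to order 4: 4·(x + 2)^2 - (-2·(x + 2)^2 - 3)^2 + 6 = -4·x^4 - 32·x^3 - 104·x^2 - 160·x - 99 + O(x^5).
The coefficient of x^4 is -4.

Final answer: -4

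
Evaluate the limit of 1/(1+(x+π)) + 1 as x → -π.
Direct substitution at x = -π gives 2.

Final answer: 2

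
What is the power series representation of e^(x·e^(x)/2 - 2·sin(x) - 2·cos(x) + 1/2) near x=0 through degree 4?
275·x^4·e^(-3/2)/128 - 107·x^3·e^(-3/2)/48 + 21·x^2·e^(-3/2)/8 - 3·x·e^(-3/2)/2 + e^(-3/2)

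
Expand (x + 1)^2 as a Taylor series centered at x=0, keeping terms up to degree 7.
x^2 + 2·x + 1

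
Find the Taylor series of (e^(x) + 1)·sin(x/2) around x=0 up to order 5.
7·x^5/640 + x^4/16 + 5·x^3/24 + x^2/2 + x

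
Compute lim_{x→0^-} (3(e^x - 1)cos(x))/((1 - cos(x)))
Both numerator and denominator → 0 as x → 0^-; this is a 0/0 indeterminate form.
Expand each to leading order near x = 0: numerator ~ 3·x, denominator ~ x^2/2.
The limit of the ratio is -∞.

Final answer: -∞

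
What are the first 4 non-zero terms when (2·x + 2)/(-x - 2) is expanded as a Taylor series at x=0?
-x^3/8 + x^2/4 - x/2 - 1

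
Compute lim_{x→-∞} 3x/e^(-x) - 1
The quotient is an ∞/∞ indeterminate form as x → -∞.
Compare growth rates of the dominant terms (exponentials ≫ polynomials ≫ logarithms), or apply L'Hôpital's rule; the quotient → 0.
Adding the constant: 0 - 1 = -1. Limit = -1.

Final answer: -1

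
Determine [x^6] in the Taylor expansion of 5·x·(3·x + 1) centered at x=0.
Expand to order 6: 5·x·(3·x + 1) = 15·x^2 + 5·x + O(x^7).
The coefficient of x^6 is 0.

Final answer: 0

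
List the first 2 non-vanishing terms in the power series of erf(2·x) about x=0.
-16·x^3/(3·√(π)) + 4·x/√(π)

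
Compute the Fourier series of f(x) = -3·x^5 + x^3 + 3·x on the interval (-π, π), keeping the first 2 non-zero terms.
(-726 - 6·π^4 + 122·π^2)·sin(x) + (-16·π^2 + 21 + 3·π^4)·sin(2·x)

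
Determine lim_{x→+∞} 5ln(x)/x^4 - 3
The quotient is an ∞/∞ indeterminate form as x → +∞.
The polynomial denominator x^4 dominates the logarithmic numerator (any positive power of x ≫ ln(x) as x → ∞), so the quotient → 0.
Adding the constant: 0 - 3 = -3. Limit = -3.

Final answer: -3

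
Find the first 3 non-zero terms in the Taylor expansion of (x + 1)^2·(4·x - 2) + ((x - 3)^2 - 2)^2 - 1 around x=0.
56·x^2 - 84·x + 46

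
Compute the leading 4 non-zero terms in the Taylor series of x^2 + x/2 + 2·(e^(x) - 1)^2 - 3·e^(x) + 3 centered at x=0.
25·x^4/24 + 3·x^3/2 + 3·x^2/2 - 5·x/2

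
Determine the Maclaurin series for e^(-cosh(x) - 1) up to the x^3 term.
-x^2·e^(-2)/2 + e^(-2)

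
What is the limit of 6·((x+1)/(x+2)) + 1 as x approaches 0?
Direct substitution at x = 0 gives 4.

Final answer: 4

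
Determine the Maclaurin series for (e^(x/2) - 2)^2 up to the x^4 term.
x^4/32 + x^3/12 - x + 1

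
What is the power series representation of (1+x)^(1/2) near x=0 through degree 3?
x^3/16 - x^2/8 + x/2 + 1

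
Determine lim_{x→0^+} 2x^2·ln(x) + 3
The product is a 0·∞ indeterminate form at x → 0⁺.
Rewrite the product as 2·ln(x) / x^(-2) and apply L'Hôpital, or use the standard hierarchy x^(-2) ≫ |ln x| as x → 0⁺.
The indeterminate product → 0, so the limit = 3.

Final answer: 3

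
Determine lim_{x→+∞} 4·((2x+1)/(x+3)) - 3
Evaluate the dominant behaviour as x → +∞; each term tends to a finite value or vanishes.
Limit = 5.

Final answer: 5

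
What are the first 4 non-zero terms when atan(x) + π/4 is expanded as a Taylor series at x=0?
x^5/5 - x^3/3 + x + π/4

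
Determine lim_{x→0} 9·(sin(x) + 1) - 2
Direct substitution at x = 0 gives 7.

Final answer: 7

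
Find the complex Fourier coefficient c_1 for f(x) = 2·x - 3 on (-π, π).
Compute the real Fourier coefficients first: a_1 = 0, b_1 = 4.
Then c_1 = (a_1 − i·b_1)/2 = -2·i.

Final answer: -2·i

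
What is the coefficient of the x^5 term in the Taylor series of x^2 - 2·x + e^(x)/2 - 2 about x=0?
Expand to order 5: x^2 - 2·x + e^(x)/2 - 2 = x^5/240 + x^4/48 + x^3/12 + 5·x^2/4 - 3·x/2 - 3/2 + O(x^6).
The coefficient of x^5 is 1/240.

Final answer: 1/240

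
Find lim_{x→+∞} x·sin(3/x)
As x → +∞: let u = 3/x → 0⁺; then x·sin(3/x) = 3·sin(u)/u → 3·1 = 3.
Limit = 3.

Final answer: 3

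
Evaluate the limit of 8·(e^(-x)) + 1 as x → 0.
Direct substitution at x = 0 gives 9.

Final answer: 9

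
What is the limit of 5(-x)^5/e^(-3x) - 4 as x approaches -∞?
The quotient is an ∞/∞ indeterminate form as x → -∞.
Compare growth rates of the dominant terms (exponentials ≫ polynomials ≫ logarithms), or apply L'Hôpital's rule; the quotient → 0.
Adding the constant: 0 - 4 = -4. Limit = -4.

Final answer: -4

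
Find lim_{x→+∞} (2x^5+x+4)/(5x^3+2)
This is an ∞/∞ indeterminate form as x → +∞.
Divide numerator and denominator by x^5 and let the lower-order terms vanish; the numerator's degree 5 exceeds the denominator's degree 3, so the quotient diverges.
Limit = ∞.

Final answer: ∞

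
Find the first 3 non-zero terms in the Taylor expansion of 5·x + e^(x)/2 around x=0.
x^2/4 + 11·x/2 + 1/2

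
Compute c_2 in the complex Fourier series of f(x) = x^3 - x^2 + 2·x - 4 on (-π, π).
Compute the real Fourier coefficients first: a_2 = -1, b_2 = -π^2 - 1/2.
Then c_2 = (a_2 − i·b_2)/2 = -1/2 + i/4 + i·π^2/2.

Final answer: -1/2 + i/4 + i·π^2/2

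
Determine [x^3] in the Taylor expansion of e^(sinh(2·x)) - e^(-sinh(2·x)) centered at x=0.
Expand to order 3: e^(sinh(2·x)) - e^(-sinh(2·x)) = 16·x^3/3 + 4·x + O(x^4).
The coefficient of x^3 is 16/3.

Final answer: 16/3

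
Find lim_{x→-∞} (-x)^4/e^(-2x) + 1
The quotient is an ∞/∞ indeterminate form as x → -∞.
Compare growth rates of the dominant terms (exponentials ≫ polynomials ≫ logarithms), or apply L'Hôpital's rule; the quotient → 0.
Adding the constant: 0 + 1 = 1. Limit = 1.

Final answer: 1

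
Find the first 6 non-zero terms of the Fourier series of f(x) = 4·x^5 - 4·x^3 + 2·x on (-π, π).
(-168·π^2 + 8·π^4 + 1012)·sin(x) + (-4·π^4 - 38 + 24·π^2)·sin(2·x) + (-232·π^2/27 + 572/81 + 8·π^4/3)·sin(3·x) + (-2·π^4 - 43/16 + 9·π^2/2)·sin(4·x) + (-72·π^2/25 + 932/625 + 8·π^4/5)·sin(5·x) + (-4·π^4/3 - 82/81 + 56·π^2/27)·sin(6·x)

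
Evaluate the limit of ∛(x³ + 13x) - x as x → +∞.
This is an ∞ − ∞ indeterminate form.
Multiply by (A² + AB + B²)/(A² + AB + B²) where A = ∛(x³+13x), B = x to use A³ − B³ = (A−B)(A²+AB+B²); the x³ terms cancel, leaving (13x)/(A²+AB+B²) with denominator ~ 3x², so the limit is 0.
Limit = 0.

Final answer: 0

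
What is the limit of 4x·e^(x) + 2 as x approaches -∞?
The product is a 0·∞ indeterminate form at x → -∞.
Rewrite the product as 4x / e^(-x) (an ∞/∞ form) and apply L'Hôpital, or use the standard hierarchy e^(|x|) ≫ |x| as x → -∞.
The indeterminate product → 0, so the limit = 2.

Final answer: 2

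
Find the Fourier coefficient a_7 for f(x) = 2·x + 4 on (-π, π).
a_7 = (1/π) ∫_{-π}^{π} f(x)·cos(7x) dx.
Evaluate the integral (use parity and integration by parts as needed): a_7 = 0.

Final answer: 0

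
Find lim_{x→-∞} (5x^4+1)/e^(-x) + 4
The quotient is an ∞/∞ indeterminate form as x → -∞.
Compare growth rates of the dominant terms (exponentials ≫ polynomials ≫ logarithms), or apply L'Hôpital's rule; the quotient → 0.
Adding the constant: 0 + 4 = 4. Limit = 4.

Final answer: 4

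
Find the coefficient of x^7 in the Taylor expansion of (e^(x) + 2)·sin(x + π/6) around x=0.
Expand to order 7: (e^(x) + 2)·sin(x + π/6) = x^7·(1/1260 - √(3)/1008) + x^6·(-√(3)/180 - 1/720) + x^5·(-1/60 - √(3)/120) - x^4/24 - x^3/6 + x^2·(-1/2 + √(3)/2) + x·(1/2 + 3·√(3)/2) + 3/2 + O(x^8).
The coefficient of x^7 is 1/1260 - √(3)/1008.

Final answer: 1/1260 - √(3)/1008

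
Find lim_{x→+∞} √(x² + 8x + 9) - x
This is an ∞ − ∞ indeterminate form.
Multiply and divide by the conjugate √(x²+8x + 9) + x; the x² terms cancel, leaving (8x + 9)/(√(x²+8x + 9)+x) → 8/2 = 4.
Limit = 4.

Final answer: 4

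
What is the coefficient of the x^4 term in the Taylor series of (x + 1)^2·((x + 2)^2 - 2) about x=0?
Expand to order 4: (x + 1)^2·((x + 2)^2 - 2) = x^4 + 6·x^3 + 11·x^2 + 8·x + 2 + O(x^5).
The coefficient of x^4 is 1.

Final answer: 1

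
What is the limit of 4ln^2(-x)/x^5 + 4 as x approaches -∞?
The quotient is an ∞/∞ indeterminate form as x → -∞.
Compare growth rates of the dominant terms (exponentials ≫ polynomials ≫ logarithms), or apply L'Hôpital's rule; the quotient → 0.
Adding the constant: 0 + 4 = 4. Limit = 4.

Final answer: 4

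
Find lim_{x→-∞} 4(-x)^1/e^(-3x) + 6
The quotient is an ∞/∞ indeterminate form as x → -∞.
Compare growth rates of the dominant terms (exponentials ≫ polynomials ≫ logarithms), or apply L'Hôpital's rule; the quotient → 0.
Adding the constant: 0 + 6 = 6. Limit = 6.

Final answer: 6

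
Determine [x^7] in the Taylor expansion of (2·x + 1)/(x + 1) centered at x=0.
Expand to order 7: (2·x + 1)/(x + 1) = x^7 - x^6 + x^5 - x^4 + x^3 - x^2 + x + 1 + O(x^8).
The coefficient of x^7 is 1.

Final answer: 1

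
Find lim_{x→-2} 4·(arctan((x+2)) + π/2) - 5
Direct substitution at x = -2 gives -5 + 2·π.

Final answer: -5 + 2·π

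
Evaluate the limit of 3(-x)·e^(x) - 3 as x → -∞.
The product is a 0·∞ indeterminate form at x → -∞.
Rewrite the product as 3(-x) / e^(-x) (an ∞/∞ form) and apply L'Hôpital, or use the standard hierarchy e^(|x|) ≫ |(-x)| as x → -∞.
The indeterminate product → 0, so the limit = -3.

Final answer: -3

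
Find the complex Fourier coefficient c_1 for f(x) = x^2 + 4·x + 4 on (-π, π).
Compute the real Fourier coefficients first: a_1 = -4, b_1 = 8.
Then c_1 = (a_1 − i·b_1)/2 = -2 - 4·i.

Final answer: -2 - 4·i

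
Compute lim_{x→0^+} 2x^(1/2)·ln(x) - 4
The product is a 0·∞ indeterminate form at x → 0⁺.
Rewrite the product as 2·ln(x) / x^(-1/2) and apply L'Hôpital, or use the standard hierarchy x^(-1/2) ≫ |ln x| as x → 0⁺.
The indeterminate product → 0, so the limit = -4.

Final answer: -4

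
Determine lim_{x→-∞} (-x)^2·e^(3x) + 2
The product is a 0·∞ indeterminate form at x → -∞.
Rewrite the product as (-x)^2 / e^(-3x) (an ∞/∞ form) and apply L'Hôpital, or use the standard hierarchy e^(3|x|) ≫ |(-x)^2| as x → -∞.
The indeterminate product → 0, so the limit = 2.

Final answer: 2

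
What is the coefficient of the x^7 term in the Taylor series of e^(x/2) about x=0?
Expand to order 7: e^(x/2) = x^7/645120 + x^6/46080 + x^5/3840 + x^4/384 + x^3/48 + x^2/8 + x/2 + 1 + O(x^8).
The coefficient of x^7 is 1/645120.

Final answer: 1/645120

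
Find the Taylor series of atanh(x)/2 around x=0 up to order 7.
x^7/14 + x^5/10 + x^3/6 + x/2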